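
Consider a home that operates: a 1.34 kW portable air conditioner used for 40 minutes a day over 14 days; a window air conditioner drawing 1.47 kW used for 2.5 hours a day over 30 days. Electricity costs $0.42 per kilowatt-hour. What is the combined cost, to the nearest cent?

$51.56

portable air conditioner: Runtime = 40 min × 14 = 560 min = 9.333333… h
portable air conditioner: 1.34 kW × 9.333333… h = 12.506666… kWh
window air conditioner: Runtime = 2.5 h/day × 30 days = 75 h
window air conditioner: 1.47 kW × 75 h = 110.25 kWh
Total energy = 122.756666… kWh
Cost = 122.756666… × $0.42 = $51.56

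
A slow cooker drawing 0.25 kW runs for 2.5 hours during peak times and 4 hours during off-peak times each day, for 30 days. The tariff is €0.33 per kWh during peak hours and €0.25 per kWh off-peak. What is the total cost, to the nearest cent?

Peak energy = 0.25 kW × 2.5 h × 30 = 18.75 kWh
Off-peak energy = 0.25 kW × 4 h × 30 = 30 kWh
Cost = 18.75 × €0.33 + 30 × €0.25 = €6.1875 + €7.5 = €13.69

€13.69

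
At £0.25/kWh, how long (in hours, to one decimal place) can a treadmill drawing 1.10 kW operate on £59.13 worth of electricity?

215.0 h

Energy available = £59.13 ÷ £0.25/kWh = 236.52 kWh
Hours = 236.52 kWh ÷ 1.1 kW = 215.0 h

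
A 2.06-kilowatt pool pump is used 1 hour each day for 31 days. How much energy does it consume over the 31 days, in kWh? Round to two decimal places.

Runtime = 1 h/day × 31 days = 31 h
Energy = 2.06 kW × 31 h = 63.86 kWh

63.86 kWh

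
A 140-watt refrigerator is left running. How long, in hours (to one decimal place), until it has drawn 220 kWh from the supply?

1571.4 h

Hours = 220 kWh ÷ 0.14 kW = 1571.4 h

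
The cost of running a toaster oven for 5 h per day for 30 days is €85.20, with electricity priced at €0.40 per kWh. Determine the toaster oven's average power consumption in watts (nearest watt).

Energy = €85.20 ÷ €0.40/kWh = 213 kWh
Runtime = 5 h/day × 30 days = 150 h
Power = 213 kWh ÷ 150 h = 1.42 kW = 1420 W

1420 W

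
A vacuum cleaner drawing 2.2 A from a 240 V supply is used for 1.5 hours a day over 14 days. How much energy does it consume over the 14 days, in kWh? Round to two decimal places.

Power = 2.2 A × 240 V = 528 W = 0.528 kW
Runtime = 1.5 h/day × 14 days = 21 h
Energy = 0.528 kW × 21 h = 11.088 kWh ≈ 11.09 kWh

11.09 kWh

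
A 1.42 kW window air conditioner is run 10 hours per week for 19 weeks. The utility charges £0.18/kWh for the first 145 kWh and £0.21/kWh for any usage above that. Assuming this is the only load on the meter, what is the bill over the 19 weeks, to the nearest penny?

£52.31

Runtime = 10 h/week × 19 weeks = 190 h
Energy = 1.42 kW × 190 h = 269.8 kWh
Tier 1 (0–145 kWh): 145 × £0.18 = £26.1
Above 145 kWh: 124.8 × £0.21 = £26.208
Bill = £52.31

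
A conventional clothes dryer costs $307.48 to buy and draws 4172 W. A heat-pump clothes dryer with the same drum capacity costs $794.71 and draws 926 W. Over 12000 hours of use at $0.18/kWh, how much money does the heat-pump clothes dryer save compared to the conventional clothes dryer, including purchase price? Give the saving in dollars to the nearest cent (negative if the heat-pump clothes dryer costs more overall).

conventional clothes dryer: $307.48 + (4172/1000) kW × 12000 h × $0.18 = $307.48 + $9011.52 = $9319
heat-pump clothes dryer: $794.71 + (926/1000) kW × 12000 h × $0.18 = $794.71 + $2000.16 = $2794.87
Saving = $9319 − $2794.87 = $6524.13

$6524.13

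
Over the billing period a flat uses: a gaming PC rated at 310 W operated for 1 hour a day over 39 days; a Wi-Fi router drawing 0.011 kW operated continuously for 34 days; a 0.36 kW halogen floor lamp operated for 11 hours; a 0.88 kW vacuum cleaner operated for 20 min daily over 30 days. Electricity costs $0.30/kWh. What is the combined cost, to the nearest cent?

$10.15

gaming PC: Runtime = 1 h/day × 39 days = 39 h
gaming PC: 0.31 kW × 39 h = 12.09 kWh
Wi-Fi router: Runtime = 24 h × 34 = 816 h
Wi-Fi router: 0.011 kW × 816 h = 8.976 kWh
halogen floor lamp: 0.36 kW × 11 h = 3.96 kWh
vacuum cleaner: Runtime = 20 min × 30 = 600 min = 10 h
vacuum cleaner: 0.88 kW × 10 h = 8.8 kWh
Total energy = 33.826 kWh
Cost = 33.826 × $0.30 = $10.15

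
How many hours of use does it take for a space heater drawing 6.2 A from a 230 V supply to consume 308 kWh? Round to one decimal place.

Power = 6.2 A × 230 V = 1426 W = 1.426 kW
Hours = 308 kWh ÷ 1.426 kW = 216.0 h

216.0 h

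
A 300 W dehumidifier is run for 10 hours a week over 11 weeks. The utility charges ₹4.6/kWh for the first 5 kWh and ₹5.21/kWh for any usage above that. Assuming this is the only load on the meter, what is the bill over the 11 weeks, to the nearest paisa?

₹168.88

Runtime = 10 h/week × 11 weeks = 110 h
Energy = 0.3 kW × 110 h = 33 kWh
Tier 1 (0–5 kWh): 5 × ₹4.6 = ₹23
Above 5 kWh: 28 × ₹5.21 = ₹145.88
Bill = ₹168.88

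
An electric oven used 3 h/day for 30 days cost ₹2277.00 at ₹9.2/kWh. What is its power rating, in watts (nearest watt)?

Energy = ₹2277.00 ÷ ₹9.2/kWh = 247.5 kWh
Runtime = 3 h/day × 30 days = 90 h
Power = 247.5 kWh ÷ 90 h = 2.75 kW = 2750 W

2750 W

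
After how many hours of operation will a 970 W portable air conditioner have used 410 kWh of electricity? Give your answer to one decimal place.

422.7 h

Hours = 410 kWh ÷ 0.97 kW = 422.7 h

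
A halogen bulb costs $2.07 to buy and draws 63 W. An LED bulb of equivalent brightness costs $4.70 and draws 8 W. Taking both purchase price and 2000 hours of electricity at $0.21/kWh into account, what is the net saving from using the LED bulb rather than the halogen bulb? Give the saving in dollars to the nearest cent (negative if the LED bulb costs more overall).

halogen bulb: $2.07 + (63/1000) kW × 2000 h × $0.21 = $2.07 + $26.46 = $28.53
LED bulb: $4.70 + (8/1000) kW × 2000 h × $0.21 = $4.70 + $3.36 = $8.06
Saving = $28.53 − $8.06 = $20.47

$20.47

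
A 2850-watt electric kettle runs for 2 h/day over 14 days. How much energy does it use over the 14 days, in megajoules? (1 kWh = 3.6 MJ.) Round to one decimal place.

287.3 MJ

Runtime = 2 h/day × 14 days = 28 h
Energy = 2.85 kW × 28 h = 79.8 kWh
= 79.8 × 3.6 MJ = 287.3 MJ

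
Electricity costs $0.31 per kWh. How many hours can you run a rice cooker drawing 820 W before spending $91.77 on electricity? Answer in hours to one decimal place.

361.0 h

Energy available = $91.77 ÷ $0.31/kWh = 296.0323 kWh
Hours = 296.0323 kWh ÷ 0.82 kW = 361.0 h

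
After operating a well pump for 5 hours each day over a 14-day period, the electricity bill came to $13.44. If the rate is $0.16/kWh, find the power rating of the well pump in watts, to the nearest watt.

1200 W

Energy = $13.44 ÷ $0.16/kWh = 84 kWh
Runtime = 5 h/day × 14 days = 70 h
Power = 84 kWh ÷ 70 h = 1.2 kW = 1200 W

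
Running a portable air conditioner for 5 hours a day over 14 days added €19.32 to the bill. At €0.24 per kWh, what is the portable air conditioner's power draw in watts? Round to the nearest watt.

Energy = €19.32 ÷ €0.24/kWh = 80.5 kWh
Runtime = 5 h/day × 14 days = 70 h
Power = 80.5 kWh ÷ 70 h = 1.15 kW = 1150 W

1150 W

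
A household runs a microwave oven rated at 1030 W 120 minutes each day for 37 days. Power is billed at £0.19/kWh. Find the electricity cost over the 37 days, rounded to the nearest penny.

£14.48

Runtime = 120 min × 37 = 4440 min = 74 h
Energy = 1.03 kW × 74 h = 76.22 kWh
Cost = 76.22 kWh × £0.19/kWh = £14.48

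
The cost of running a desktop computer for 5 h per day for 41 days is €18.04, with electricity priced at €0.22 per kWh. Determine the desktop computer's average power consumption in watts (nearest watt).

400 W

Energy = €18.04 ÷ €0.22/kWh = 82 kWh
Runtime = 5 h/day × 41 days = 205 h
Power = 82 kWh ÷ 205 h = 0.4 kW = 400 W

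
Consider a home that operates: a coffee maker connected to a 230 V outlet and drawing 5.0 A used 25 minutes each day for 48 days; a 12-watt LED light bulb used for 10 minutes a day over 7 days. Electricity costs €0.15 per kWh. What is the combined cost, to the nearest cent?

€3.45

coffee maker: Power = 5.0 A × 230 V = 1150 W = 1.15 kW
coffee maker: Runtime = 25 min × 48 = 1200 min = 20 h
coffee maker: 1.15 kW × 20 h = 23 kWh
LED light bulb: Runtime = 10 min × 7 = 70 min = 1.166666… h
LED light bulb: 0.012 kW × 1.166666… h = 0.014 kWh
Total energy = 23.014 kWh
Cost = 23.014 × €0.15 = €3.45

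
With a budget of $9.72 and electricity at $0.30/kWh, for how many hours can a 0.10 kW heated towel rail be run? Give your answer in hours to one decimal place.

Energy available = $9.72 ÷ $0.30/kWh = 32.4 kWh
Hours = 32.4 kWh ÷ 0.1 kW = 324.0 h

324.0 h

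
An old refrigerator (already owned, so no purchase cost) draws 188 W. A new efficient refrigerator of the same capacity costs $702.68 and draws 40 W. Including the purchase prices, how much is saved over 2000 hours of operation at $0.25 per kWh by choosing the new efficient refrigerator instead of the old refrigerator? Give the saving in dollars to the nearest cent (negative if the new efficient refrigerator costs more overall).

-$628.68

old refrigerator: $0.00 + (188/1000) kW × 2000 h × $0.25 = $0.00 + $94 = $94
new efficient refrigerator: $702.68 + (40/1000) kW × 2000 h × $0.25 = $702.68 + $20 = $722.68
Saving = $94 − $722.68 = −$628.68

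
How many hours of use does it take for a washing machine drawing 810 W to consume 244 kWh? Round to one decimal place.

Hours = 244 kWh ÷ 0.81 kW = 301.2 h

301.2 h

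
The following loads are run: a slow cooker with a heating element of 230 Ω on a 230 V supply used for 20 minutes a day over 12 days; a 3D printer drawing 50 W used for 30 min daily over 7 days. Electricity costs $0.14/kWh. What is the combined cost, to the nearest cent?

$0.15

slow cooker: Power = V²/R = 230²/230 = 230 W = 0.23 kW
slow cooker: Runtime = 20 min × 12 = 240 min = 4 h
slow cooker: 0.23 kW × 4 h = 0.92 kWh
3D printer: Runtime = 30 min × 7 = 210 min = 3.5 h
3D printer: 0.05 kW × 3.5 h = 0.175 kWh
Total energy = 1.095 kWh
Cost = 1.095 × $0.14 = $0.15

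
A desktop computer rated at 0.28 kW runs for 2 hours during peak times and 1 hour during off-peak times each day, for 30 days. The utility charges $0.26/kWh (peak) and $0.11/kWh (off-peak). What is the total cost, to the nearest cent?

Peak energy = 0.28 kW × 2 h × 30 = 16.8 kWh
Off-peak energy = 0.28 kW × 1 h × 30 = 8.4 kWh
Cost = 16.8 × $0.26 + 8.4 × $0.11 = $4.368 + $0.924 = $5.29

$5.29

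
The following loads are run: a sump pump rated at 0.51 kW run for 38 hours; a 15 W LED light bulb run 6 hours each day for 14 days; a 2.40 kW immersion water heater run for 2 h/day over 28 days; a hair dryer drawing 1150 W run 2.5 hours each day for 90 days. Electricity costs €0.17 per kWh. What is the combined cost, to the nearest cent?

€70.34

sump pump: 0.51 kW × 38 h = 19.38 kWh
LED light bulb: Runtime = 6 h/day × 14 days = 84 h
LED light bulb: 0.015 kW × 84 h = 1.26 kWh
immersion water heater: Runtime = 2 h/day × 28 days = 56 h
immersion water heater: 2.4 kW × 56 h = 134.4 kWh
hair dryer: Runtime = 2.5 h/day × 90 days = 225 h
hair dryer: 1.15 kW × 225 h = 258.75 kWh
Total energy = 413.79 kWh
Cost = 413.79 × €0.17 = €70.34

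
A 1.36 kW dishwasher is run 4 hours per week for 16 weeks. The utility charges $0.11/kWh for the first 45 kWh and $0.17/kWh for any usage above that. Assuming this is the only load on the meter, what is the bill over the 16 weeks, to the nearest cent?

Runtime = 4 h/week × 16 weeks = 64 h
Energy = 1.36 kW × 64 h = 87.04 kWh
Tier 1 (0–45 kWh): 45 × $0.11 = $4.95
Above 45 kWh: 42.04 × $0.17 = $7.1468
Bill = $12.10

$12.10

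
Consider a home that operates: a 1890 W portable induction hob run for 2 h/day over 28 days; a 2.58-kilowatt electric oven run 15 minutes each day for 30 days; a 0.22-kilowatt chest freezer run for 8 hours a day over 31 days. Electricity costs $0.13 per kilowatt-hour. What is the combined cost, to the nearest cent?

$23.37

portable induction hob: Runtime = 2 h/day × 28 days = 56 h
portable induction hob: 1.89 kW × 56 h = 105.84 kWh
electric oven: Runtime = 15 min × 30 = 450 min = 7.5 h
electric oven: 2.58 kW × 7.5 h = 19.35 kWh
chest freezer: Runtime = 8 h/day × 31 days = 248 h
chest freezer: 0.22 kW × 248 h = 54.56 kWh
Total energy = 179.75 kWh
Cost = 179.75 × $0.13 = $23.37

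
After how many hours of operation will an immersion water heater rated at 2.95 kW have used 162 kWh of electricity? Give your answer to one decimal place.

Hours = 162 kWh ÷ 2.95 kW = 54.9 h

54.9 h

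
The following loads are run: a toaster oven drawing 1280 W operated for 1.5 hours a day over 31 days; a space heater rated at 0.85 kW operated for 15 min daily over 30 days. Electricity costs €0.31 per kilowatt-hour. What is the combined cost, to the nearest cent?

€20.43

toaster oven: Runtime = 1.5 h/day × 31 days = 46.5 h
toaster oven: 1.28 kW × 46.5 h = 59.52 kWh
space heater: Runtime = 15 min × 30 = 450 min = 7.5 h
space heater: 0.85 kW × 7.5 h = 6.375 kWh
Total energy = 65.895 kWh
Cost = 65.895 × €0.31 = €20.43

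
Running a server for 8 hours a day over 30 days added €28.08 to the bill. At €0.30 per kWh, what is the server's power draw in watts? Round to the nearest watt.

Energy = €28.08 ÷ €0.30/kWh = 93.6 kWh
Runtime = 8 h/day × 30 days = 240 h
Power = 93.6 kWh ÷ 240 h = 0.39 kW = 390 W

390 W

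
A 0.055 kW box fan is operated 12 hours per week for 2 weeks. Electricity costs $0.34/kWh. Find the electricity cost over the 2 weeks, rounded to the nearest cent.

Runtime = 12 h/week × 2 weeks = 24 h
Energy = 0.055 kW × 24 h = 1.32 kWh
Cost = 1.32 kWh × $0.34/kWh = $0.45

$0.45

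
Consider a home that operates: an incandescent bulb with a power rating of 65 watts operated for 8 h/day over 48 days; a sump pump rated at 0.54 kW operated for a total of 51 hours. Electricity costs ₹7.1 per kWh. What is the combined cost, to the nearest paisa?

incandescent bulb: Runtime = 8 h/day × 48 days = 384 h
incandescent bulb: 0.065 kW × 384 h = 24.96 kWh
sump pump: 0.54 kW × 51 h = 27.54 kWh
Total energy = 52.5 kWh
Cost = 52.5 × ₹7.1 = ₹372.75

₹372.75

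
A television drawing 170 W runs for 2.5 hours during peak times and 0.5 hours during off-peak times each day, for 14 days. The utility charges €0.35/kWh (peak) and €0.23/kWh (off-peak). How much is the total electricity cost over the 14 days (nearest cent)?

Peak energy = 0.17 kW × 2.5 h × 14 = 5.95 kWh
Off-peak energy = 0.17 kW × 0.5 h × 14 = 1.19 kWh
Cost = 5.95 × €0.35 + 1.19 × €0.23 = €2.0825 + €0.2737 = €2.36

€2.36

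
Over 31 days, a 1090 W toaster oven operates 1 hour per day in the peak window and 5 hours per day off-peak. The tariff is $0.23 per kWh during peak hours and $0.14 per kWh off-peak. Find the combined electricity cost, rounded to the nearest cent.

$31.42

Peak energy = 1.09 kW × 1 h × 31 = 33.79 kWh
Off-peak energy = 1.09 kW × 5 h × 31 = 168.95 kWh
Cost = 33.79 × $0.23 + 168.95 × $0.14 = $7.7717 + $23.653 = $31.42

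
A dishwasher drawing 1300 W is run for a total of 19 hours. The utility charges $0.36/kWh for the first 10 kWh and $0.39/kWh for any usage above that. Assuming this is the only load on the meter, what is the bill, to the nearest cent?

Energy = 1.3 kW × 19 h = 24.7 kWh
Tier 1 (0–10 kWh): 10 × $0.36 = $3.6
Above 10 kWh: 14.7 × $0.39 = $5.733
Bill = $9.33

$9.33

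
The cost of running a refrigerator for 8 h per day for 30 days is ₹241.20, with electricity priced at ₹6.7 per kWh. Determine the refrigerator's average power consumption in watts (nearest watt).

Energy = ₹241.20 ÷ ₹6.7/kWh = 36 kWh
Runtime = 8 h/day × 30 days = 240 h
Power = 36 kWh ÷ 240 h = 0.15 kW = 150 W

150 W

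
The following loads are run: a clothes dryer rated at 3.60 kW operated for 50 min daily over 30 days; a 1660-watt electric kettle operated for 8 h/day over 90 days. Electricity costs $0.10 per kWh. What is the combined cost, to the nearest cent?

clothes dryer: Runtime = 50 min × 30 = 1500 min = 25 h
clothes dryer: 3.6 kW × 25 h = 90 kWh
electric kettle: Runtime = 8 h/day × 90 days = 720 h
electric kettle: 1.66 kW × 720 h = 1195.2 kWh
Total energy = 1285.2 kWh
Cost = 1285.2 × $0.10 = $128.52

$128.52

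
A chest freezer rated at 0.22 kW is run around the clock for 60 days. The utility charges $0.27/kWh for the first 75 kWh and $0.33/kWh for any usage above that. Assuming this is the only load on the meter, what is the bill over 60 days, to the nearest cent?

Runtime = 24 h × 60 = 1440 h
Energy = 0.22 kW × 1440 h = 316.8 kWh
Tier 1 (0–75 kWh): 75 × $0.27 = $20.25
Above 75 kWh: 241.8 × $0.33 = $79.794
Bill = $100.04

$100.04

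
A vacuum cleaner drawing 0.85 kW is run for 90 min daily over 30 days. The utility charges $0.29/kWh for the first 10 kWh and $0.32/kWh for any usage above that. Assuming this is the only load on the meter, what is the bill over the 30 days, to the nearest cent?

Runtime = 90 min × 30 = 2700 min = 45 h
Energy = 0.85 kW × 45 h = 38.25 kWh
Tier 1 (0–10 kWh): 10 × $0.29 = $2.9
Above 10 kWh: 28.25 × $0.32 = $9.04
Bill = $11.94

$11.94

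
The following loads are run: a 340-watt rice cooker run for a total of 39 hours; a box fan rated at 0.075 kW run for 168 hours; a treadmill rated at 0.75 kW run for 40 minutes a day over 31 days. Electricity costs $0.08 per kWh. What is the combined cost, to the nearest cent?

rice cooker: 0.34 kW × 39 h = 13.26 kWh
box fan: 0.075 kW × 168 h = 12.6 kWh
treadmill: Runtime = 40 min × 31 = 1240 min = 20.666666… h
treadmill: 0.75 kW × 20.666666… h = 15.5 kWh
Total energy = 41.36 kWh
Cost = 41.36 × $0.08 = $3.31

$3.31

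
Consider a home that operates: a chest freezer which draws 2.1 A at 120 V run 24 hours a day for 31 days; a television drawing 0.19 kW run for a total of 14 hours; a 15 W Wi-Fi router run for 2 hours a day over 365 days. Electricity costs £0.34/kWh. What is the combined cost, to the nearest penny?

£68.37

chest freezer: Power = 2.1 A × 120 V = 252 W = 0.252 kW
chest freezer: Runtime = 24 h × 31 = 744 h
chest freezer: 0.252 kW × 744 h = 187.488 kWh
television: 0.19 kW × 14 h = 2.66 kWh
Wi-Fi router: Runtime = 2 h/day × 365 days = 730 h
Wi-Fi router: 0.015 kW × 730 h = 10.95 kWh
Total energy = 201.098 kWh
Cost = 201.098 × £0.34 = £68.37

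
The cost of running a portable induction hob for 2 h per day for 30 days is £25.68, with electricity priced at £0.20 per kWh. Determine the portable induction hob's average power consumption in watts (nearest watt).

Energy = £25.68 ÷ £0.20/kWh = 128.4 kWh
Runtime = 2 h/day × 30 days = 60 h
Power = 128.4 kWh ÷ 60 h = 2.14 kW = 2140 W

2140 W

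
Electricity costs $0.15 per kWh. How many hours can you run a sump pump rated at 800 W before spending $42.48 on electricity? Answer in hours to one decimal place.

354.0 h

Energy available = $42.48 ÷ $0.15/kWh = 283.2 kWh
Hours = 283.2 kWh ÷ 0.8 kW = 354.0 h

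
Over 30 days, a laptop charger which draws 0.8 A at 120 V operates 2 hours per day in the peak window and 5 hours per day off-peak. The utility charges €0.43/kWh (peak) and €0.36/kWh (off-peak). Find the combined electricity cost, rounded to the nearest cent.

Power = 0.8 A × 120 V = 96 W = 0.096 kW
Peak energy = 0.096 kW × 2 h × 30 = 5.76 kWh
Off-peak energy = 0.096 kW × 5 h × 30 = 14.4 kWh
Cost = 5.76 × €0.43 + 14.4 × €0.36 = €2.4768 + €5.184 = €7.66

€7.66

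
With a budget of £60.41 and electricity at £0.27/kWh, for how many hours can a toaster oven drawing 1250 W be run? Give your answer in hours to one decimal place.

179.0 h

Energy available = £60.41 ÷ £0.27/kWh = 223.7407 kWh
Hours = 223.7407 kWh ÷ 1.25 kW = 179.0 h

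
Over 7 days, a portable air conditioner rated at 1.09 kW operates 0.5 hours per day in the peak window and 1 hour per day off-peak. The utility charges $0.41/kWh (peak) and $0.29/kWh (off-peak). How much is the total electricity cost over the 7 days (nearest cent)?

$3.78

Peak energy = 1.09 kW × 0.5 h × 7 = 3.815 kWh
Off-peak energy = 1.09 kW × 1 h × 7 = 7.63 kWh
Cost = 3.815 × $0.41 + 7.63 × $0.29 = $1.56415 + $2.2127 = $3.78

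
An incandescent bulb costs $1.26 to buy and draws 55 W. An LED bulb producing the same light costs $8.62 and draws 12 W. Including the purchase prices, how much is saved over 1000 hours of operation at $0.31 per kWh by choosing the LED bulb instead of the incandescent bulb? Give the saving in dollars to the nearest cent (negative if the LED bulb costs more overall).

$5.97

incandescent bulb: $1.26 + (55/1000) kW × 1000 h × $0.31 = $1.26 + $17.05 = $18.31
LED bulb: $8.62 + (12/1000) kW × 1000 h × $0.31 = $8.62 + $3.72 = $12.34
Saving = $18.31 − $12.34 = $5.97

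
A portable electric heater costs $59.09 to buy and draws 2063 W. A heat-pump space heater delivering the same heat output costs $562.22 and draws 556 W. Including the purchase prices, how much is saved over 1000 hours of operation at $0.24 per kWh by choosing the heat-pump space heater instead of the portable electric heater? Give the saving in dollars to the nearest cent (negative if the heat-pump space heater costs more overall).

portable electric heater: $59.09 + (2063/1000) kW × 1000 h × $0.24 = $59.09 + $495.12 = $554.21
heat-pump space heater: $562.22 + (556/1000) kW × 1000 h × $0.24 = $562.22 + $133.44 = $695.66
Saving = $554.21 − $695.66 = −$141.45

-$141.45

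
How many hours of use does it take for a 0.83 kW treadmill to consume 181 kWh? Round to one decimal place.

218.1 h

Hours = 181 kWh ÷ 0.83 kW = 218.1 h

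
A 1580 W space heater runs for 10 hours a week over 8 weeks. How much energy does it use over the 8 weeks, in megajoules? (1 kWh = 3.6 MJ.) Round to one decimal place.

455.0 MJ

Runtime = 10 h/week × 8 weeks = 80 h
Energy = 1.58 kW × 80 h = 126.4 kWh
= 126.4 × 3.6 MJ = 455.0 MJ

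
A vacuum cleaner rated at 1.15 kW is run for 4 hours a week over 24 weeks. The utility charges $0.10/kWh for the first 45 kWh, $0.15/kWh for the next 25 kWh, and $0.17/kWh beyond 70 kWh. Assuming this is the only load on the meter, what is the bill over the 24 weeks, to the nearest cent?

Runtime = 4 h/week × 24 weeks = 96 h
Energy = 1.15 kW × 96 h = 110.4 kWh
Tier 1 (0–45 kWh): 45 × $0.10 = $4.5
Tier 2 (45–70 kWh): 25 × $0.15 = $3.75
Above 70 kWh: 40.4 × $0.17 = $6.868
Bill = $15.12

$15.12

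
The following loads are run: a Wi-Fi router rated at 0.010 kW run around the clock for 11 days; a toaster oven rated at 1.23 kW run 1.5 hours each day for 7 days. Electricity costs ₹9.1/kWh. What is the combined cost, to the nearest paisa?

₹141.55

Wi-Fi router: Runtime = 24 h × 11 = 264 h
Wi-Fi router: 0.01 kW × 264 h = 2.64 kWh
toaster oven: Runtime = 1.5 h/day × 7 days = 10.5 h
toaster oven: 1.23 kW × 10.5 h = 12.915 kWh
Total energy = 15.555 kWh
Cost = 15.555 × ₹9.1 = ₹141.55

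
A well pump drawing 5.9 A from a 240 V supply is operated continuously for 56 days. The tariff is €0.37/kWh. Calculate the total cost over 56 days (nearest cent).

€704.15

Power = 5.9 A × 240 V = 1416 W = 1.416 kW
Runtime = 24 h × 56 = 1344 h
Energy = 1.416 kW × 1344 h = 1903.104 kWh
Cost = 1903.104 kWh × €0.37/kWh = €704.15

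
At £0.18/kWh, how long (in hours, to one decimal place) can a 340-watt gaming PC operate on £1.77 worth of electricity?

28.9 h

Energy available = £1.77 ÷ £0.18/kWh = 9.8333 kWh
Hours = 9.8333 kWh ÷ 0.34 kW = 28.9 h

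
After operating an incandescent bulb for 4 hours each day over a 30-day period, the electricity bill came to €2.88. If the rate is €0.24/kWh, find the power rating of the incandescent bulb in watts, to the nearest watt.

100 W

Energy = €2.88 ÷ €0.24/kWh = 12 kWh
Runtime = 4 h/day × 30 days = 120 h
Power = 12 kWh ÷ 120 h = 0.1 kW = 100 W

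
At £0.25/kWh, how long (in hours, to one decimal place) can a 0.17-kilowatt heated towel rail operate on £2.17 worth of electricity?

Energy available = £2.17 ÷ £0.25/kWh = 8.68 kWh
Hours = 8.68 kWh ÷ 0.17 kW = 51.1 h

51.1 h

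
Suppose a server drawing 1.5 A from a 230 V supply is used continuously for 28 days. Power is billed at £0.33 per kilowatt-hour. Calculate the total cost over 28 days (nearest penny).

£76.51

Power = 1.5 A × 230 V = 345 W = 0.345 kW
Runtime = 24 h × 28 = 672 h
Energy = 0.345 kW × 672 h = 231.84 kWh
Cost = 231.84 kWh × £0.33/kWh = £76.51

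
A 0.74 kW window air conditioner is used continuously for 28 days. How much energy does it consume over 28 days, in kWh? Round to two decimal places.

Runtime = 24 h × 28 = 672 h
Energy = 0.74 kW × 672 h = 497.28 kWh

497.28 kWh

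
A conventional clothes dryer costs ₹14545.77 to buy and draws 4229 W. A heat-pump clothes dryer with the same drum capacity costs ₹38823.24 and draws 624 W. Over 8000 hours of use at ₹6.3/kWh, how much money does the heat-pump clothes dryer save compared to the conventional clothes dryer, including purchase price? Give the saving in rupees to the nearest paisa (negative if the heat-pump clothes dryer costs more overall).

₹157414.53

conventional clothes dryer: ₹14545.77 + (4229/1000) kW × 8000 h × ₹6.3 = ₹14545.77 + ₹213141.6 = ₹227687.37
heat-pump clothes dryer: ₹38823.24 + (624/1000) kW × 8000 h × ₹6.3 = ₹38823.24 + ₹31449.6 = ₹70272.84
Saving = ₹227687.37 − ₹70272.84 = ₹157414.53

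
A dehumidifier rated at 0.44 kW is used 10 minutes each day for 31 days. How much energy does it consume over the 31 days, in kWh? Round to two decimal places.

Runtime = 10 min × 31 = 310 min = 5.166666… h
Energy = 0.44 kW × 5.166666… h = 2.273333… kWh ≈ 2.27 kWh

2.27 kWh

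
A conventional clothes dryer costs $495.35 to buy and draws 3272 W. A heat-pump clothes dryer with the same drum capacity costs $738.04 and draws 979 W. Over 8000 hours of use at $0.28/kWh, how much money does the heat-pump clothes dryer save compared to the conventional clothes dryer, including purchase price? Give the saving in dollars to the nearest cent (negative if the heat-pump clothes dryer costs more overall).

$4893.63

conventional clothes dryer: $495.35 + (3272/1000) kW × 8000 h × $0.28 = $495.35 + $7329.28 = $7824.63
heat-pump clothes dryer: $738.04 + (979/1000) kW × 8000 h × $0.28 = $738.04 + $2192.96 = $2931
Saving = $7824.63 − $2931 = $4893.63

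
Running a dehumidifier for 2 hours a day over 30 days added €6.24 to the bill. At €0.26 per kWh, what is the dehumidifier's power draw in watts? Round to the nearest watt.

400 W

Energy = €6.24 ÷ €0.26/kWh = 24 kWh
Runtime = 2 h/day × 30 days = 60 h
Power = 24 kWh ÷ 60 h = 0.4 kW = 400 W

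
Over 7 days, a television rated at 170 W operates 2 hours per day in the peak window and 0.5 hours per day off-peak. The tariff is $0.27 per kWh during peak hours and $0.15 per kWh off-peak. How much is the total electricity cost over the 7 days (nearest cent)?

$0.73

Peak energy = 0.17 kW × 2 h × 7 = 2.38 kWh
Off-peak energy = 0.17 kW × 0.5 h × 7 = 0.595 kWh
Cost = 2.38 × $0.27 + 0.595 × $0.15 = $0.6426 + $0.08925 = $0.73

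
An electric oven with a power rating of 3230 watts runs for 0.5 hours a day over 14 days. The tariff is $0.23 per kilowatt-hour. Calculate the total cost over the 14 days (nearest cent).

Runtime = 0.5 h/day × 14 days = 7 h
Energy = 3.23 kW × 7 h = 22.61 kWh
Cost = 22.61 kWh × $0.23/kWh = $5.20

$5.20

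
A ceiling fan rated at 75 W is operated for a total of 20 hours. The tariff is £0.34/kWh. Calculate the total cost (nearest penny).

Energy = 0.075 kW × 20 h = 1.5 kWh
Cost = 1.5 kWh × £0.34/kWh = £0.51

£0.51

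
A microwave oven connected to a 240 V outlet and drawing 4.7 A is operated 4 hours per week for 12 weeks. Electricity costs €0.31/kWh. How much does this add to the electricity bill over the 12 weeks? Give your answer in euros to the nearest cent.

Power = 4.7 A × 240 V = 1128 W = 1.128 kW
Runtime = 4 h/week × 12 weeks = 48 h
Energy = 1.128 kW × 48 h = 54.144 kWh
Cost = 54.144 kWh × €0.31/kWh = €16.78

€16.78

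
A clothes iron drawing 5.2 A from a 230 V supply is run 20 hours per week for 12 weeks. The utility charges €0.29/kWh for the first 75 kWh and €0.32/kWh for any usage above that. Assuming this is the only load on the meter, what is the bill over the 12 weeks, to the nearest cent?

Power = 5.2 A × 230 V = 1196 W = 1.196 kW
Runtime = 20 h/week × 12 weeks = 240 h
Energy = 1.196 kW × 240 h = 287.04 kWh
Tier 1 (0–75 kWh): 75 × €0.29 = €21.75
Above 75 kWh: 212.04 × €0.32 = €67.8528
Bill = €89.60

€89.60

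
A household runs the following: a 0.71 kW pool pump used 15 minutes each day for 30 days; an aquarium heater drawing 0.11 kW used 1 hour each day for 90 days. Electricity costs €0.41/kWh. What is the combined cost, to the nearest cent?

pool pump: Runtime = 15 min × 30 = 450 min = 7.5 h
pool pump: 0.71 kW × 7.5 h = 5.325 kWh
aquarium heater: Runtime = 1 h/day × 90 days = 90 h
aquarium heater: 0.11 kW × 90 h = 9.9 kWh
Total energy = 15.225 kWh
Cost = 15.225 × €0.41 = €6.24

€6.24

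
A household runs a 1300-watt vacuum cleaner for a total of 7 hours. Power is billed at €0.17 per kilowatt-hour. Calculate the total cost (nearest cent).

€1.55

Energy = 1.3 kW × 7 h = 9.1 kWh
Cost = 9.1 kWh × €0.17/kWh = €1.55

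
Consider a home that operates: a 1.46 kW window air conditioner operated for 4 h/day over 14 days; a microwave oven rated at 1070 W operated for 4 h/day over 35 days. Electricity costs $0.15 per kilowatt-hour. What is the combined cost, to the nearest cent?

$34.73

window air conditioner: Runtime = 4 h/day × 14 days = 56 h
window air conditioner: 1.46 kW × 56 h = 81.76 kWh
microwave oven: Runtime = 4 h/day × 35 days = 140 h
microwave oven: 1.07 kW × 140 h = 149.8 kWh
Total energy = 231.56 kWh
Cost = 231.56 × $0.15 = $34.73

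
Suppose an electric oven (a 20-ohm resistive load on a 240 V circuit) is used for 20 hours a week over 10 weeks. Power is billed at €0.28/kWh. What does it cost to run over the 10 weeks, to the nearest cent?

Power = V²/R = 240²/20 = 2880 W = 2.88 kW
Runtime = 20 h/week × 10 weeks = 200 h
Energy = 2.88 kW × 200 h = 576 kWh
Cost = 576 kWh × €0.28/kWh = €161.28

€161.28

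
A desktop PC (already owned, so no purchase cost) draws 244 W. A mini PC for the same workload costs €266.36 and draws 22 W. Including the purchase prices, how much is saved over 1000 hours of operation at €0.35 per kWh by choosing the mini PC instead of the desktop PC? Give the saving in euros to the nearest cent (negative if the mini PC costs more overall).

-€188.66

desktop PC: €0.00 + (244/1000) kW × 1000 h × €0.35 = €0.00 + €85.4 = €85.4
mini PC: €266.36 + (22/1000) kW × 1000 h × €0.35 = €266.36 + €7.7 = €274.06
Saving = €85.4 − €274.06 = −€188.66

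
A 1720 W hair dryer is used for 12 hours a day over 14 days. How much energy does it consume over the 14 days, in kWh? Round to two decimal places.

288.96 kWh

Runtime = 12 h/day × 14 days = 168 h
Energy = 1.72 kW × 168 h = 288.96 kWh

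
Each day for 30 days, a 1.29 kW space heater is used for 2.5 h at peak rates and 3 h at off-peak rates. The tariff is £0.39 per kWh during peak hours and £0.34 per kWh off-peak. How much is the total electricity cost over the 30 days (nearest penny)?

£77.21

Peak energy = 1.29 kW × 2.5 h × 30 = 96.75 kWh
Off-peak energy = 1.29 kW × 3 h × 30 = 116.1 kWh
Cost = 96.75 × £0.39 + 116.1 × £0.34 = £37.7325 + £39.474 = £77.21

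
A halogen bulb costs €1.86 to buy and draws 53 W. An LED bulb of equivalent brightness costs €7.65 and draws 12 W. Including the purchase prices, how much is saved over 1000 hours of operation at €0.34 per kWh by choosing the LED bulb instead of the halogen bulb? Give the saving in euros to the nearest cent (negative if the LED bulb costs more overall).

halogen bulb: €1.86 + (53/1000) kW × 1000 h × €0.34 = €1.86 + €18.02 = €19.88
LED bulb: €7.65 + (12/1000) kW × 1000 h × €0.34 = €7.65 + €4.08 = €11.73
Saving = €19.88 − €11.73 = €8.15

€8.15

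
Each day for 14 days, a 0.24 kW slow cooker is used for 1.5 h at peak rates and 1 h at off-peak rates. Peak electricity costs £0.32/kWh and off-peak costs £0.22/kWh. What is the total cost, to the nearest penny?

£2.35

Peak energy = 0.24 kW × 1.5 h × 14 = 5.04 kWh
Off-peak energy = 0.24 kW × 1 h × 14 = 3.36 kWh
Cost = 5.04 × £0.32 + 3.36 × £0.22 = £1.6128 + £0.7392 = £2.35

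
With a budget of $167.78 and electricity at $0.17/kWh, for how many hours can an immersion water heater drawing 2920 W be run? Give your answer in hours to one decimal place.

338.0 h

Energy available = $167.78 ÷ $0.17/kWh = 986.9412 kWh
Hours = 986.9412 kWh ÷ 2.92 kW = 338.0 h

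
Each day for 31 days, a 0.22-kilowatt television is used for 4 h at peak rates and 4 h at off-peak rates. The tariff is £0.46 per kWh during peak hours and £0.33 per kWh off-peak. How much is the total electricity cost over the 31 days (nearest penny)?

£21.55

Peak energy = 0.22 kW × 4 h × 31 = 27.28 kWh
Off-peak energy = 0.22 kW × 4 h × 31 = 27.28 kWh
Cost = 27.28 × £0.46 + 27.28 × £0.33 = £12.5488 + £9.0024 = £21.55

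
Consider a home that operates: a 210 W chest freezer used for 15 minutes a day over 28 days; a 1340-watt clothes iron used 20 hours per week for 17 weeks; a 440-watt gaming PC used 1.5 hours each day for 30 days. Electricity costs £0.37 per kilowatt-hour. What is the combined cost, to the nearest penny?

£176.44

chest freezer: Runtime = 15 min × 28 = 420 min = 7 h
chest freezer: 0.21 kW × 7 h = 1.47 kWh
clothes iron: Runtime = 20 h/week × 17 weeks = 340 h
clothes iron: 1.34 kW × 340 h = 455.6 kWh
gaming PC: Runtime = 1.5 h/day × 30 days = 45 h
gaming PC: 0.44 kW × 45 h = 19.8 kWh
Total energy = 476.87 kWh
Cost = 476.87 × £0.37 = £176.44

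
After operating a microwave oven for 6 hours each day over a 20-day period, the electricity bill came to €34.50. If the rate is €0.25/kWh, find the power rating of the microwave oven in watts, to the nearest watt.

Energy = €34.50 ÷ €0.25/kWh = 138 kWh
Runtime = 6 h/day × 20 days = 120 h
Power = 138 kWh ÷ 120 h = 1.15 kW = 1150 W

1150 W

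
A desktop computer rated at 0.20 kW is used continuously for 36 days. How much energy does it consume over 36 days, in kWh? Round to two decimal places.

172.80 kWh

Runtime = 24 h × 36 = 864 h
Energy = 0.2 kW × 864 h = 172.8 kWh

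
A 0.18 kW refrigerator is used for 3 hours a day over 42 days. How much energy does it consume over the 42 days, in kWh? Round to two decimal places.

22.68 kWh

Runtime = 3 h/day × 42 days = 126 h
Energy = 0.18 kW × 126 h = 22.68 kWh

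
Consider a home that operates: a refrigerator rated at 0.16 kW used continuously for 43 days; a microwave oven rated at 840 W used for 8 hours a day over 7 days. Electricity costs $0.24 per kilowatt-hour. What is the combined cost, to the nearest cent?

$50.92

refrigerator: Runtime = 24 h × 43 = 1032 h
refrigerator: 0.16 kW × 1032 h = 165.12 kWh
microwave oven: Runtime = 8 h/day × 7 days = 56 h
microwave oven: 0.84 kW × 56 h = 47.04 kWh
Total energy = 212.16 kWh
Cost = 212.16 × $0.24 = $50.92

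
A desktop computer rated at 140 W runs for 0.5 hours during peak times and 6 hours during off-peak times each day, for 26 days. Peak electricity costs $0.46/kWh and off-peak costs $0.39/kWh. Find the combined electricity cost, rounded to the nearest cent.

Peak energy = 0.14 kW × 0.5 h × 26 = 1.82 kWh
Off-peak energy = 0.14 kW × 6 h × 26 = 21.84 kWh
Cost = 1.82 × $0.46 + 21.84 × $0.39 = $0.8372 + $8.5176 = $9.35

$9.35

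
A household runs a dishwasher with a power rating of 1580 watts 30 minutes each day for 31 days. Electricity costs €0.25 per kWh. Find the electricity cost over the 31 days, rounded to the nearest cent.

Runtime = 30 min × 31 = 930 min = 15.5 h
Energy = 1.58 kW × 15.5 h = 24.49 kWh
Cost = 24.49 kWh × €0.25/kWh = €6.12

€6.12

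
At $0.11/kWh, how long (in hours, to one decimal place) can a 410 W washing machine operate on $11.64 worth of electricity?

258.1 h

Energy available = $11.64 ÷ $0.11/kWh = 105.8182 kWh
Hours = 105.8182 kWh ÷ 0.41 kW = 258.1 h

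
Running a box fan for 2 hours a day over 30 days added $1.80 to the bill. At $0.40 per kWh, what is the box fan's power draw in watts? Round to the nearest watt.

Energy = $1.80 ÷ $0.40/kWh = 4.5 kWh
Runtime = 2 h/day × 30 days = 60 h
Power = 4.5 kWh ÷ 60 h = 0.075 kW = 75 W

75 W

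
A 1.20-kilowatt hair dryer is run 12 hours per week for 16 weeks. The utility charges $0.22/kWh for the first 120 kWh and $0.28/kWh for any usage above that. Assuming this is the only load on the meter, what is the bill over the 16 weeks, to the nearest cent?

Runtime = 12 h/week × 16 weeks = 192 h
Energy = 1.2 kW × 192 h = 230.4 kWh
Tier 1 (0–120 kWh): 120 × $0.22 = $26.4
Above 120 kWh: 110.4 × $0.28 = $30.912
Bill = $57.31

$57.31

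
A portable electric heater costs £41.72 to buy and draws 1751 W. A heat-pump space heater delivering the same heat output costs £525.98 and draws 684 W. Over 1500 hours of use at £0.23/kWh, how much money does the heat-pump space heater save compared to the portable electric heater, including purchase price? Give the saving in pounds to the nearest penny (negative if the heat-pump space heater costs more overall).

portable electric heater: £41.72 + (1751/1000) kW × 1500 h × £0.23 = £41.72 + £604.095 = £645.815
heat-pump space heater: £525.98 + (684/1000) kW × 1500 h × £0.23 = £525.98 + £235.98 = £761.96
Saving = £645.815 − £761.96 = −£116.145 → -£116.15

-£116.15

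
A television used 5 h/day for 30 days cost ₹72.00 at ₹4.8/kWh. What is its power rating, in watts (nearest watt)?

Energy = ₹72.00 ÷ ₹4.8/kWh = 15 kWh
Runtime = 5 h/day × 30 days = 150 h
Power = 15 kWh ÷ 150 h = 0.1 kW = 100 W

100 W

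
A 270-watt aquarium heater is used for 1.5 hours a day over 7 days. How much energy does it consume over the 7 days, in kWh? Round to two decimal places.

2.84 kWh

Runtime = 1.5 h/day × 7 days = 10.5 h
Energy = 0.27 kW × 10.5 h = 2.835 kWh ≈ 2.84 kWh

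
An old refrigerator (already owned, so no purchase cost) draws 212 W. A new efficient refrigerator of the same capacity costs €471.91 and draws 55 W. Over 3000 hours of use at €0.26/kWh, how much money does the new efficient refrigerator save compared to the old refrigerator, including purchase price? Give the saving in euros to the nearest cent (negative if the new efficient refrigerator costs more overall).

old refrigerator: €0.00 + (212/1000) kW × 3000 h × €0.26 = €0.00 + €165.36 = €165.36
new efficient refrigerator: €471.91 + (55/1000) kW × 3000 h × €0.26 = €471.91 + €42.9 = €514.81
Saving = €165.36 − €514.81 = −€349.45

-€349.45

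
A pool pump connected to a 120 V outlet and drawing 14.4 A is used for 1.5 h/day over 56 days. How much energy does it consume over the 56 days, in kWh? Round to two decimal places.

145.15 kWh

Power = 14.4 A × 120 V = 1728 W = 1.728 kW
Runtime = 1.5 h/day × 56 days = 84 h
Energy = 1.728 kW × 84 h = 145.152 kWh ≈ 145.15 kWh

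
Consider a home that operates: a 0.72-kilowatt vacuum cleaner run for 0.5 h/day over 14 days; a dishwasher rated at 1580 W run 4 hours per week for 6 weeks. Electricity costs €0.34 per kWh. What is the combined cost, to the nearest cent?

vacuum cleaner: Runtime = 0.5 h/day × 14 days = 7 h
vacuum cleaner: 0.72 kW × 7 h = 5.04 kWh
dishwasher: Runtime = 4 h/week × 6 weeks = 24 h
dishwasher: 1.58 kW × 24 h = 37.92 kWh
Total energy = 42.96 kWh
Cost = 42.96 × €0.34 = €14.61

€14.61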